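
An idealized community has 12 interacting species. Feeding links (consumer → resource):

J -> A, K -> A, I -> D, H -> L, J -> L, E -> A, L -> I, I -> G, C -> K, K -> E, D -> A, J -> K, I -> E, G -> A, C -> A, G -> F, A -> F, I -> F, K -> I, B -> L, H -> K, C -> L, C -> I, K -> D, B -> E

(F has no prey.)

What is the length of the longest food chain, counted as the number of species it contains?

One longest chain: F → A → G → I → L → H.
It has 6 species and 5 links.

6 species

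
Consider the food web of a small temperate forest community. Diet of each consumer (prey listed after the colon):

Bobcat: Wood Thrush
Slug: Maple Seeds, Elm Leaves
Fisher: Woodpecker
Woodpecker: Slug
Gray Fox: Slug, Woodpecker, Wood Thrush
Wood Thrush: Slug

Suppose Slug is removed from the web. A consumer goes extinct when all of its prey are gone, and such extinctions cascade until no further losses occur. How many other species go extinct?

5

Remove Slug.
Round 1: Woodpecker (all prey gone), Wood Thrush (all prey gone) → extinct.
Round 2: Fisher (all prey gone), Bobcat (all prey gone), Gray Fox (all prey gone) → extinct.
No further losses. Total secondary extinctions: 5.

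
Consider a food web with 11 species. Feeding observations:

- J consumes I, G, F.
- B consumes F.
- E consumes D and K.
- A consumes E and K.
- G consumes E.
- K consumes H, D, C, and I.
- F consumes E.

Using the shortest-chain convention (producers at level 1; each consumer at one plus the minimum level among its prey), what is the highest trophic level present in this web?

Producers (level 1): C, H, I, D.
Following each consumer down to its lowest-level prey: D → E → F → B (levels 1 through 4).
All prey of B (F 3) are at level 3 or above, so B is at level 1 + 3 = 4.
Every consumer has at least one prey at level 3 or below, so none exceeds level 4.

4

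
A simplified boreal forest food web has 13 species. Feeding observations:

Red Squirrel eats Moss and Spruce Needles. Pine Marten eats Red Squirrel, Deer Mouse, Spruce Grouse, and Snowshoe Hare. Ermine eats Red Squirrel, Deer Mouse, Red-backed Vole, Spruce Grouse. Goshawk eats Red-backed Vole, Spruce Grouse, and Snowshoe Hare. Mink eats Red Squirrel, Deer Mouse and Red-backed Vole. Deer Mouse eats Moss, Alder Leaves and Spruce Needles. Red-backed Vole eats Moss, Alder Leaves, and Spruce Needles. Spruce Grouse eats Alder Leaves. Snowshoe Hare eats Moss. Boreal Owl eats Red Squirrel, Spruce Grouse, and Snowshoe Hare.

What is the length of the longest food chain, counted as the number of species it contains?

3 species

One longest chain: Alder Leaves → Deer Mouse → Ermine.
It has 3 species and 2 links.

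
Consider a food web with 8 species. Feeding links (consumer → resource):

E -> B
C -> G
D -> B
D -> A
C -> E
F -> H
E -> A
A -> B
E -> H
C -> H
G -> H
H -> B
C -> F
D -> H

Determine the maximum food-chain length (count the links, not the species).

3 links

One longest chain: B → H → G → C.
It has 4 species and 3 links.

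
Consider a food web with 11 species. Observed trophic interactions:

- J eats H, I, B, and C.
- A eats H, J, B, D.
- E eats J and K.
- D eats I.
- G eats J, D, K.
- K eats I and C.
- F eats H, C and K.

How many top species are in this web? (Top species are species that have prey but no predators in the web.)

Top species (has prey, but nothing eats it): A, E, F, G.
Count: 4.

4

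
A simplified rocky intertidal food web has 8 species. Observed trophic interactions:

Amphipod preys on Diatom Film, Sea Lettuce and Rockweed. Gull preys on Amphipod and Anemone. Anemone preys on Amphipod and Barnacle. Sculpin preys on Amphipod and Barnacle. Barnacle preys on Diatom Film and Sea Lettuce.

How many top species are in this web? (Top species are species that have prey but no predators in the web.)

2

Top species (has prey, but nothing eats it): Sculpin, Gull.
Count: 2.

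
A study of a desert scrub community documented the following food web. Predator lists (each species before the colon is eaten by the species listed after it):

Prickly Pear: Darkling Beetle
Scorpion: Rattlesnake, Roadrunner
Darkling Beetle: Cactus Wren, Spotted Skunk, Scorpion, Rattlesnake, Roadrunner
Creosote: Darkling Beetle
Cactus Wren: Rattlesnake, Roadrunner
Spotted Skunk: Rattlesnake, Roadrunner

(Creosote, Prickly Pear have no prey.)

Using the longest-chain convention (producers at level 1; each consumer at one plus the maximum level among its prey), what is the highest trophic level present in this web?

Producers (level 1): Creosote, Prickly Pear.
Creosote → Darkling Beetle → Cactus Wren → Rattlesnake gives Rattlesnake level 4.
No species has a prey at level 4, so no species reaches level 5.

4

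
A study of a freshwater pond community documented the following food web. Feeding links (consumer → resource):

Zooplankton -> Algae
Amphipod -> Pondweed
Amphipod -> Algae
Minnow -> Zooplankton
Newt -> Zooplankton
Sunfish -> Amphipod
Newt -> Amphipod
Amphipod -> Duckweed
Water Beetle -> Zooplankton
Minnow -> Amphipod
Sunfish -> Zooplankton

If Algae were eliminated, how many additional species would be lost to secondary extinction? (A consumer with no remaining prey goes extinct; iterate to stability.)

2

Remove Algae.
Round 1: Zooplankton (all prey gone) → extinct.
Round 2: Water Beetle (all prey gone) → extinct.
No further losses. Total secondary extinctions: 2.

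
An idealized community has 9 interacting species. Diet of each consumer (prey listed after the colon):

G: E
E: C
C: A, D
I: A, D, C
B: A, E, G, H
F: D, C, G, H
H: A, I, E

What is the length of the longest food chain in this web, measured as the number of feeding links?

4 links

One longest chain: A → C → E → G → F.
It has 5 species and 4 links.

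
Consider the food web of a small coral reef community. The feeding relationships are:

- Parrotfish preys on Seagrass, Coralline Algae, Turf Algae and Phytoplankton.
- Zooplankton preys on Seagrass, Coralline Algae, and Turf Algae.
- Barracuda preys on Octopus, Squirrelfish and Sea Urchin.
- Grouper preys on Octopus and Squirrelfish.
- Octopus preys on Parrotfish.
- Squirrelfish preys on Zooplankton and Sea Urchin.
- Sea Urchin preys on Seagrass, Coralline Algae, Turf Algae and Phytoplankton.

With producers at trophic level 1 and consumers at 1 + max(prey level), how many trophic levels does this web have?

4

Producers (level 1): Coralline Algae, Seagrass, Phytoplankton, Turf Algae.
Coralline Algae → Sea Urchin → Squirrelfish → Grouper gives Grouper level 4.
No species has a prey at level 4, so no species reaches level 5.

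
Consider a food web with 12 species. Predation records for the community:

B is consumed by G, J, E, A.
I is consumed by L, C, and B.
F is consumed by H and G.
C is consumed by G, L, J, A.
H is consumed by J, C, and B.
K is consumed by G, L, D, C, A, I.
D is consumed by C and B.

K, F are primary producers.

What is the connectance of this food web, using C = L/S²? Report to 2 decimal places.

C = 0.17

The web has S = 12 species and L = 24 feeding links.
C = L / S² = 24 / 144 = 0.1667 ≈ 0.17.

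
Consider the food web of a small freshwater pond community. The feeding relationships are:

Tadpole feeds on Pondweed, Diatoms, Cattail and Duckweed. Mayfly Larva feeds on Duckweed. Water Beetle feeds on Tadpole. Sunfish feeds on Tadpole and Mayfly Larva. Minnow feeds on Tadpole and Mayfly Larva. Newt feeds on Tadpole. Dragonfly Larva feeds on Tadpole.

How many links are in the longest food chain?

One longest chain: Diatoms → Tadpole → Newt.
It has 3 species and 2 links.

2 links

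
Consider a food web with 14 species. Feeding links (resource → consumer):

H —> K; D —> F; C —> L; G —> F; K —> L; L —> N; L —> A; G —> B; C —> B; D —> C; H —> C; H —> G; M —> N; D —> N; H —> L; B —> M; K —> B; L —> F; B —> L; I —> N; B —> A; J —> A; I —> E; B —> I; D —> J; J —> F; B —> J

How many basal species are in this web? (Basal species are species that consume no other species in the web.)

Basal species (no prey listed): H, D.
Count: 2.

2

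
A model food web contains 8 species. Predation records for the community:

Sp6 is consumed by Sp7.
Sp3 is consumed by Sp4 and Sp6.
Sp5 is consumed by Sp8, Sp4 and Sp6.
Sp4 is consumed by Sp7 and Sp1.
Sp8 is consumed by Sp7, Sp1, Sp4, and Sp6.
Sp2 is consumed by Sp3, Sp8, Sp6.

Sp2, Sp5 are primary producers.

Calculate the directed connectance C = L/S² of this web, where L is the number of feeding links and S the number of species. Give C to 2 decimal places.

C = 0.23

The web has S = 8 species and L = 15 feeding links.
C = L / S² = 15 / 64 = 0.2344 ≈ 0.23.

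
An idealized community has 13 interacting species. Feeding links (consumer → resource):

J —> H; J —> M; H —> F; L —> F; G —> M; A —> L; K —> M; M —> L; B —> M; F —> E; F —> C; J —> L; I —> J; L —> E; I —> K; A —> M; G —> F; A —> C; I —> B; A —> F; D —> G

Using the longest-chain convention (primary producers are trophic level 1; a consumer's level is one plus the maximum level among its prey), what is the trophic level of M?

C is a producer → level 1.
F eats C (level 1); other prey at levels: E 1 → level 2.
L eats F (level 2); other prey at levels: E 1 → level 3.
M eats L → level 4.

Trophic level 4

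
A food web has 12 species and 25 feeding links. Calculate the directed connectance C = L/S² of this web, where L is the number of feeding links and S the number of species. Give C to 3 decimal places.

The web has S = 12 species and L = 25 feeding links.
C = L / S² = 25 / 144 = 0.1736 ≈ 0.174.

C = 0.174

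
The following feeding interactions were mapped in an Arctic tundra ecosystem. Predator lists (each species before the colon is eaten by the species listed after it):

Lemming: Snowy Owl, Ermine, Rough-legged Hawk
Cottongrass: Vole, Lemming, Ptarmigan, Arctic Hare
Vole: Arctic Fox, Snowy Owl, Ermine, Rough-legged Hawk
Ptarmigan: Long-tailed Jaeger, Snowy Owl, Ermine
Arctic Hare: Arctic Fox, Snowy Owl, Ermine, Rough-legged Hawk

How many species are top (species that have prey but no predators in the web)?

Top species (has prey, but nothing eats it): Long-tailed Jaeger, Arctic Fox, Snowy Owl, Ermine, Rough-legged Hawk.
Count: 5.

5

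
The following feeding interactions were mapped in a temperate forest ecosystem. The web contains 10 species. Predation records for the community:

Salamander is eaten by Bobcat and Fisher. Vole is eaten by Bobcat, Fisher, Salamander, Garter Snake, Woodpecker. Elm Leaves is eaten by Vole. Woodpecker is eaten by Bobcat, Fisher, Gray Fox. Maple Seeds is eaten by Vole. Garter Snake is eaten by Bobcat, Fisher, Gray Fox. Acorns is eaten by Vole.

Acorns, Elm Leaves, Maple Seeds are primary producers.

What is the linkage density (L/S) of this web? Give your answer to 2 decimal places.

L/S = 1.60

There are L = 16 links among S = 10 species.
L/S = 16/10 = 1.6000 ≈ 1.60.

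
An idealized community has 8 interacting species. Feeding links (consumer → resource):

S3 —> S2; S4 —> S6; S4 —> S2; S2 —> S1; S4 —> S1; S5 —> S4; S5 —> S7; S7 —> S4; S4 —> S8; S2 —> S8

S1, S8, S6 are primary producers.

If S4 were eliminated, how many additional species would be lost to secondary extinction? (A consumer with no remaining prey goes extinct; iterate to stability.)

Remove S4.
Round 1: S7 (all prey gone) → extinct.
Round 2: S5 (all prey gone) → extinct.
No further losses. Total secondary extinctions: 2.

2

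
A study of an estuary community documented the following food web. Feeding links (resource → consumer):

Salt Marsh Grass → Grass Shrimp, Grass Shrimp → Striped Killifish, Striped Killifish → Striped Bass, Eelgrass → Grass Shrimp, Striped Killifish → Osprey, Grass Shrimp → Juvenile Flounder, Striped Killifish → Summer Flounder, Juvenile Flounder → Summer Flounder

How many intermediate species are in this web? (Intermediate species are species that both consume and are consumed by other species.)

Intermediate species (has both prey and predators): Grass Shrimp, Striped Killifish, Juvenile Flounder.
Count: 3.

3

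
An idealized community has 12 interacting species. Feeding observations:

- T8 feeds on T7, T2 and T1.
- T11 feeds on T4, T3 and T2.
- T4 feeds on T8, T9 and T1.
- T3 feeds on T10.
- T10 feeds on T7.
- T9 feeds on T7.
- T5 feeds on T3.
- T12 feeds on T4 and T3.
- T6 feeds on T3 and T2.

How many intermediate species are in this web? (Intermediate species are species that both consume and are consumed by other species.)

Intermediate species (has both prey and predators): T9, T8, T10, T3, T4.
Count: 5.

5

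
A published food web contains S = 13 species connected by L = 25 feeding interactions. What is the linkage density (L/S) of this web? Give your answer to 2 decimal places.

L/S = 1.92

There are L = 25 links among S = 13 species.
L/S = 25/13 = 1.9231 ≈ 1.92.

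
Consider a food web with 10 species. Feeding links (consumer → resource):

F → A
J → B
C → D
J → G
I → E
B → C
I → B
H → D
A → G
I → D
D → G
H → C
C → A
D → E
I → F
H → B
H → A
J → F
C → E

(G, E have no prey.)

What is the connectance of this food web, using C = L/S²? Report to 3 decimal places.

C = 0.190

The web has S = 10 species and L = 19 feeding links.
C = L / S² = 19 / 100 = 0.1900 ≈ 0.190.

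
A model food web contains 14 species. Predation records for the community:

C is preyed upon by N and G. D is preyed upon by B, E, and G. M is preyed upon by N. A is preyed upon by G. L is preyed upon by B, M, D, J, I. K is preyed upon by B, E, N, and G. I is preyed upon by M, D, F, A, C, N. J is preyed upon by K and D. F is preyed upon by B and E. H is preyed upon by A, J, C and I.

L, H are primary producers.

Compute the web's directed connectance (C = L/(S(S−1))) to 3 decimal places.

C = 0.165

The web has S = 14 species and L = 30 feeding links.
C = L / (S(S−1)) = 30 / 182 = 0.1648 ≈ 0.165.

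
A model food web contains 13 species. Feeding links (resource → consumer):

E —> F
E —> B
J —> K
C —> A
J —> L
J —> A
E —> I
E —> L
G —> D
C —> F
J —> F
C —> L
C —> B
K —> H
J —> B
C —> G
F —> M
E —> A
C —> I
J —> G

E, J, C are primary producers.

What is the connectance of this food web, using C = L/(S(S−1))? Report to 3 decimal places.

C = 0.128

The web has S = 13 species and L = 20 feeding links.
C = L / (S(S−1)) = 20 / 156 = 0.1282 ≈ 0.128.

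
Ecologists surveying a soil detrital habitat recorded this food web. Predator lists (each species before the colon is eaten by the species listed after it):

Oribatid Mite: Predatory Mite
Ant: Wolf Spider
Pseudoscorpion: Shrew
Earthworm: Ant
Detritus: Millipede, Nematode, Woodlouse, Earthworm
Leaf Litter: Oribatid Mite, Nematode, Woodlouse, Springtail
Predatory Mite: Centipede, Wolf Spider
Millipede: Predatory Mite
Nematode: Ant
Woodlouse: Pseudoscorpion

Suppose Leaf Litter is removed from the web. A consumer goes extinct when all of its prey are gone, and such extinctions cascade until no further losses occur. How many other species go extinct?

Remove Leaf Litter.
Round 1: Oribatid Mite (all prey gone), Springtail (all prey gone) → extinct.
No further losses. Total secondary extinctions: 2.

2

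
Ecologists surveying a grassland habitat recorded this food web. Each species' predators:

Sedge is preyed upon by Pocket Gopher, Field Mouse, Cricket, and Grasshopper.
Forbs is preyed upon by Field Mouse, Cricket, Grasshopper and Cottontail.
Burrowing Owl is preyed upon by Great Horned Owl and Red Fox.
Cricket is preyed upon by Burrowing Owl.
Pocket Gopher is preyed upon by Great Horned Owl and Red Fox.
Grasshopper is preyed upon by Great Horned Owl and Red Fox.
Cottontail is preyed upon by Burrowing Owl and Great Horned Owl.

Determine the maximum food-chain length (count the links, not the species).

One longest chain: Forbs → Cottontail → Burrowing Owl → Great Horned Owl.
It has 4 species and 3 links.

3 links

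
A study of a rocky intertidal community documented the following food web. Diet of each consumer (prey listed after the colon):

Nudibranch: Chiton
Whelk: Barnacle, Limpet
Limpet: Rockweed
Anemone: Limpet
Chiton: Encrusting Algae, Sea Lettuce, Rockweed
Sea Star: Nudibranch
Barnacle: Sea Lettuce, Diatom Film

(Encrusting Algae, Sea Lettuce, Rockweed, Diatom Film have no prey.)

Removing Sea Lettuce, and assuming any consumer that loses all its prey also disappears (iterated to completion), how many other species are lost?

Remove Sea Lettuce.
Every predator of it retains at least one other prey: Barnacle still has Diatom Film; Chiton still has Encrusting Algae, Rockweed.
No consumer loses all prey, so no secondary extinctions occur.

0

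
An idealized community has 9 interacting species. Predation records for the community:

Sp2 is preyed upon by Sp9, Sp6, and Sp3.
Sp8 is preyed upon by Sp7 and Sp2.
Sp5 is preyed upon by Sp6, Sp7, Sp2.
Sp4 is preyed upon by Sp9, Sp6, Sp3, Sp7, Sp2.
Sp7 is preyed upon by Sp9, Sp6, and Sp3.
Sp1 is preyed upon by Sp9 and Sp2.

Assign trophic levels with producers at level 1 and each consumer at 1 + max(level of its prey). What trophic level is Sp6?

Trophic level 3

Sp5 is a producer → level 1.
Sp2 eats Sp5 (level 1); other prey at levels: Sp1 1, Sp8 1, Sp4 1 → level 2.
Sp6 eats Sp2 (level 2); other prey at levels: Sp5 1, Sp4 1, Sp7 2 → level 3.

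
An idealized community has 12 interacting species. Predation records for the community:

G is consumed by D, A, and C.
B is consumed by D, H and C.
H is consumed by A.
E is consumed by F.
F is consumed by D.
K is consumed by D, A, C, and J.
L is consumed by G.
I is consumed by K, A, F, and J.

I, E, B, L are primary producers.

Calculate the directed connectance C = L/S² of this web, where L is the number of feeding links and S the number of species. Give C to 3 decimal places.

C = 0.125

The web has S = 12 species and L = 18 feeding links.
C = L / S² = 18 / 144 = 0.1250 ≈ 0.125.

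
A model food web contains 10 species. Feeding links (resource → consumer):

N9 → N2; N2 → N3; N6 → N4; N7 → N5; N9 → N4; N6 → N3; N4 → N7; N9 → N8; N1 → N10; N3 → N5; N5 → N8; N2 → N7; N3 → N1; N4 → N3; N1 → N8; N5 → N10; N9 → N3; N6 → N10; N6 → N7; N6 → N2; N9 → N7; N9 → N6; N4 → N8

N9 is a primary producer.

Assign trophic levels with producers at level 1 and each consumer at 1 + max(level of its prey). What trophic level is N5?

N9 is a producer → level 1.
N6 eats N9 → level 2.
N4 eats N6 (level 2); other prey at levels: N9 1 → level 3.
N3 eats N4 (level 3); other prey at levels: N9 1, N6 2, N2 3 → level 4.
N5 eats N3 (level 4); other prey at levels: N7 4 → level 5.

Trophic level 5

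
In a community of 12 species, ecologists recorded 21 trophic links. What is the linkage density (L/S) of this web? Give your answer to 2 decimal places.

There are L = 21 links among S = 12 species.
L/S = 21/12 = 1.7500 ≈ 1.75.

L/S = 1.75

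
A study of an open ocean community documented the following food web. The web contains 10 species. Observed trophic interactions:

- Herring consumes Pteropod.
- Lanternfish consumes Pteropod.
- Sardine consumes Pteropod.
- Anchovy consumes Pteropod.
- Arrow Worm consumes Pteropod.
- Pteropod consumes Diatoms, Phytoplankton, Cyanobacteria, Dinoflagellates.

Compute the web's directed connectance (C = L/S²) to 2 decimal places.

The web has S = 10 species and L = 9 feeding links.
C = L / S² = 9 / 100 = 0.0900 ≈ 0.09.

C = 0.09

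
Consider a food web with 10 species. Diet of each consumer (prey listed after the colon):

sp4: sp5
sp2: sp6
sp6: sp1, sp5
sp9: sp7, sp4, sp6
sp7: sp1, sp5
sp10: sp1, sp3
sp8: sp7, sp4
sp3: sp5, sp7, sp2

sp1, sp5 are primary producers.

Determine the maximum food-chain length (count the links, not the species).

One longest chain: sp1 → sp6 → sp2 → sp3 → sp10.
It has 5 species and 4 links.

4 links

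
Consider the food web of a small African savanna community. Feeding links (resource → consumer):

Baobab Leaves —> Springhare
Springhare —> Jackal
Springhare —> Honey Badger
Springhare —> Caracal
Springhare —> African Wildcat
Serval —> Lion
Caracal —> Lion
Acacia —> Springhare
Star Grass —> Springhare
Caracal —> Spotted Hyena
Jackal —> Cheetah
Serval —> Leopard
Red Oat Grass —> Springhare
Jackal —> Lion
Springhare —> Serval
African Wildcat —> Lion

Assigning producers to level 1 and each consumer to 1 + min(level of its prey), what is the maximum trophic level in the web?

4

Producers (level 1): Acacia, Red Oat Grass, Baobab Leaves, Star Grass.
Following each consumer down to its lowest-level prey: Acacia → Springhare → Serval → Lion (levels 1 through 4).
All prey of Lion (Serval 3, African Wildcat 3, Jackal 3, Caracal 3) are at level 3 or above, so Lion is at level 1 + 3 = 4.
Every consumer has at least one prey at level 3 or below, so none exceeds level 4.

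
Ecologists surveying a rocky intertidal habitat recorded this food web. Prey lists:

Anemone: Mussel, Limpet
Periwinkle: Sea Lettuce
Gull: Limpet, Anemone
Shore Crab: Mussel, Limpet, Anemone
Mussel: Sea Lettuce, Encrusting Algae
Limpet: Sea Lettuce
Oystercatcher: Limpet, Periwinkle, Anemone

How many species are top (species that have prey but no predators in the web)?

Top species (has prey, but nothing eats it): Gull, Oystercatcher, Shore Crab.
Count: 3.

3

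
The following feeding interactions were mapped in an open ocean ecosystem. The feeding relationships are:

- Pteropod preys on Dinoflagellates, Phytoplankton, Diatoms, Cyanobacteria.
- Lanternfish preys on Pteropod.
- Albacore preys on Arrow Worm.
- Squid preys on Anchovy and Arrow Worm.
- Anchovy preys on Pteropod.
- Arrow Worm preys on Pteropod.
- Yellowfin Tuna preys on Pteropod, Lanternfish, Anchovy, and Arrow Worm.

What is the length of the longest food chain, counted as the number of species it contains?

4 species

One longest chain: Cyanobacteria → Pteropod → Anchovy → Yellowfin Tuna.
It has 4 species and 3 links.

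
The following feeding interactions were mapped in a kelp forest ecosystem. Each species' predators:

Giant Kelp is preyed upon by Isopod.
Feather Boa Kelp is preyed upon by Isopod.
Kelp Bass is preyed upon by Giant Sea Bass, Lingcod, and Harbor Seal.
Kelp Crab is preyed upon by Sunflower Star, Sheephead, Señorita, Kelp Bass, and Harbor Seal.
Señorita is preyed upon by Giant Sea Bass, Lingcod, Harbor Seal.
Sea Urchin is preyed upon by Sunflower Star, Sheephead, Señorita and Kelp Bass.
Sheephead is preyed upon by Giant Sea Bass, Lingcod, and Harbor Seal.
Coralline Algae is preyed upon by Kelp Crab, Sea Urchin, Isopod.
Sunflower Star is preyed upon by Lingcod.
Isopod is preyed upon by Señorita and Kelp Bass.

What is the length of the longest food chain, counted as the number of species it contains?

One longest chain: Coralline Algae → Kelp Crab → Sheephead → Lingcod.
It has 4 species and 3 links.

4 species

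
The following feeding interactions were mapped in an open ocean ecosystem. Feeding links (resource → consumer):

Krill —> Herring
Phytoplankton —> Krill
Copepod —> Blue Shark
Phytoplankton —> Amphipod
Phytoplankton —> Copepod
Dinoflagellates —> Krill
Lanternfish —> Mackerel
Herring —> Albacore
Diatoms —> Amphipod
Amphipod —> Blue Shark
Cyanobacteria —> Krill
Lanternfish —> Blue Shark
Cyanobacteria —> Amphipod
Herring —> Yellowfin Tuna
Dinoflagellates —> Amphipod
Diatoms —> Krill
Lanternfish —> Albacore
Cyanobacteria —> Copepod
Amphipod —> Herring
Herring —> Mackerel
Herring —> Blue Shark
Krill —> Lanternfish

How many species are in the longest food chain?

4 species

One longest chain: Phytoplankton → Amphipod → Herring → Yellowfin Tuna.
It has 4 species and 3 links.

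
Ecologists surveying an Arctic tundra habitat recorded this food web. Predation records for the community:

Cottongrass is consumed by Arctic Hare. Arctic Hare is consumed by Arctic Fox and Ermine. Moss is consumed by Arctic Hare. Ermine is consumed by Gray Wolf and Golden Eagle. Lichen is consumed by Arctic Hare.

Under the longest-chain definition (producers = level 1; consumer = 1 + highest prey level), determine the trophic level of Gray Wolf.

Trophic level 4

Lichen is a producer → level 1.
Arctic Hare eats Lichen (level 1); other prey at levels: Moss 1, Cottongrass 1 → level 2.
Ermine eats Arctic Hare → level 3.
Gray Wolf eats Ermine → level 4.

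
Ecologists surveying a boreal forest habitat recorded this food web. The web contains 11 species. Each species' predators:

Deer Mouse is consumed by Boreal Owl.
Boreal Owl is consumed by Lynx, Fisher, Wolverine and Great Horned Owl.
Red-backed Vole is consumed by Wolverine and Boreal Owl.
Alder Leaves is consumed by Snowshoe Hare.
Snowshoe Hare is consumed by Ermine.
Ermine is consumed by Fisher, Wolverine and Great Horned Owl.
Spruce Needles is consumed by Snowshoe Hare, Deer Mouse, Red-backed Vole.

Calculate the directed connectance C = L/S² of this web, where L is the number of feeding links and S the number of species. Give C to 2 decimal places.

C = 0.12

The web has S = 11 species and L = 15 feeding links.
C = L / S² = 15 / 121 = 0.1240 ≈ 0.12.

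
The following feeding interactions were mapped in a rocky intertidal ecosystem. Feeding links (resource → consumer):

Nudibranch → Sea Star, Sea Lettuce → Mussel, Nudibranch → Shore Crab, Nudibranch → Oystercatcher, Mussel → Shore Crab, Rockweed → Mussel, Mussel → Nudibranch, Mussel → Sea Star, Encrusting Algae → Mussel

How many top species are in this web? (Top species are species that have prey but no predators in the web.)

Top species (has prey, but nothing eats it): Shore Crab, Sea Star, Oystercatcher.
Count: 3.

3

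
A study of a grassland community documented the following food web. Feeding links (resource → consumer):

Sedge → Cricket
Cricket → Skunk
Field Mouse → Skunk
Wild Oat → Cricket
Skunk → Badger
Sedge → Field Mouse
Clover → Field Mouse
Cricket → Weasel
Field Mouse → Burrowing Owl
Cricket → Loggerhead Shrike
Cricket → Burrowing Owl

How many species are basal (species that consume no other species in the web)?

Basal species (no prey listed): Wild Oat, Clover, Sedge.
Count: 3.

3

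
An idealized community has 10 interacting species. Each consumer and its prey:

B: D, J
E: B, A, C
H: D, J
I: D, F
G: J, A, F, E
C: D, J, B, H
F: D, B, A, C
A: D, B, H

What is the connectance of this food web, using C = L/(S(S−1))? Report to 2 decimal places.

The web has S = 10 species and L = 24 feeding links.
C = L / (S(S−1)) = 24 / 90 = 0.2667 ≈ 0.27.

C = 0.27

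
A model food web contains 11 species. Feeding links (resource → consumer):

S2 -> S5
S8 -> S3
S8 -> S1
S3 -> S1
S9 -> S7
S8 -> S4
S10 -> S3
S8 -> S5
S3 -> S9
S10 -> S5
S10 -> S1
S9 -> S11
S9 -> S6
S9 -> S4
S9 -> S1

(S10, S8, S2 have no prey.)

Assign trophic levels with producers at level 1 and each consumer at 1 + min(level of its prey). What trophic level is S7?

Trophic level 4

S10 is a producer → level 1.
S3 eats S10 → level 2.
S9 eats S3 → level 3.
S7 eats S9 → level 4.
No prey of S7 is below level 3, so 4 is the minimum.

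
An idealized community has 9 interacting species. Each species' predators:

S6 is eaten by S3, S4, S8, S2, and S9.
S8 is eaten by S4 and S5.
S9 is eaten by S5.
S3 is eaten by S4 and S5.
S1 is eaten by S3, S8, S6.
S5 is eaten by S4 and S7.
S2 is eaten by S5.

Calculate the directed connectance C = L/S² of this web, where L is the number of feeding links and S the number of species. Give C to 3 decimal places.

C = 0.198

The web has S = 9 species and L = 16 feeding links.
C = L / S² = 16 / 81 = 0.1975 ≈ 0.198.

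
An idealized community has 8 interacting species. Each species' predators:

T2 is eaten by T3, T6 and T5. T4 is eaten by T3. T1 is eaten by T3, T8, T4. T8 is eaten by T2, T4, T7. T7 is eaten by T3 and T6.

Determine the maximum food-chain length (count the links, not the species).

3 links

One longest chain: T1 → T8 → T2 → T3.
It has 4 species and 3 links.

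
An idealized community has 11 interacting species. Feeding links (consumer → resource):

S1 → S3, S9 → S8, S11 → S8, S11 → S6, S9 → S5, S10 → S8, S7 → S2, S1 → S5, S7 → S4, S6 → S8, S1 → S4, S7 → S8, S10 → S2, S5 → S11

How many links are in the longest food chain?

One longest chain: S8 → S6 → S11 → S5 → S9.
It has 5 species and 4 links.

4 links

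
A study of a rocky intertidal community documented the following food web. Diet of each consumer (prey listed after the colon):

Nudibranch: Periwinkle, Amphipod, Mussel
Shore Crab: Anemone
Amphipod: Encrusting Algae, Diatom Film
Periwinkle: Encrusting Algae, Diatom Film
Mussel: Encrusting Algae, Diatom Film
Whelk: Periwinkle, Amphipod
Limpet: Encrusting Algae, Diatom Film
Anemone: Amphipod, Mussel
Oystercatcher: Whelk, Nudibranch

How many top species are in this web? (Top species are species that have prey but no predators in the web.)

Top species (has prey, but nothing eats it): Limpet, Shore Crab, Oystercatcher.
Count: 3.

3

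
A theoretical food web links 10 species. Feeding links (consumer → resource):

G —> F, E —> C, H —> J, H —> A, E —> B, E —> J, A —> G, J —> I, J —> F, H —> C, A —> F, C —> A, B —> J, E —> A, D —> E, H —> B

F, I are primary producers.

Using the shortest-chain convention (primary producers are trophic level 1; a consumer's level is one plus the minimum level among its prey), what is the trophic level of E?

F is a producer → level 1.
J eats F → level 2.
E eats J → level 3.
No prey of E is below level 2, so 3 is the minimum.

Trophic level 3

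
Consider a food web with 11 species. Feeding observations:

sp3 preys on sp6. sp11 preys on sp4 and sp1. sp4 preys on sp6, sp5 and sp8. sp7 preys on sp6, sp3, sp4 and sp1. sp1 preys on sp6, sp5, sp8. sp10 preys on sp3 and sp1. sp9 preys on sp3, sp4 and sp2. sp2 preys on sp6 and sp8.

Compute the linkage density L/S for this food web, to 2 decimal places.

There are L = 20 links among S = 11 species.
L/S = 20/11 = 1.8182 ≈ 1.82.

L/S = 1.82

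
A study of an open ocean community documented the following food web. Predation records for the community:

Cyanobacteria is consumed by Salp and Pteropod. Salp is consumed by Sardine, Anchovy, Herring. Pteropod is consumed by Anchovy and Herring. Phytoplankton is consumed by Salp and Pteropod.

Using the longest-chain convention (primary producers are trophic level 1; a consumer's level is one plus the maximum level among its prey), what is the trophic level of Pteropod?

Cyanobacteria is a producer → level 1.
Pteropod eats Cyanobacteria (level 1); other prey at levels: Phytoplankton 1 → level 2.

Trophic level 2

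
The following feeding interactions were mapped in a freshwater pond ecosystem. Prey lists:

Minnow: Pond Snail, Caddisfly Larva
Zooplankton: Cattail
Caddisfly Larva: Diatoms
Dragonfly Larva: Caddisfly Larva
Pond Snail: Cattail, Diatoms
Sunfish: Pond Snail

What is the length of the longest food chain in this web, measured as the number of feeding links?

2 links

One longest chain: Cattail → Pond Snail → Minnow.
It has 3 species and 2 links.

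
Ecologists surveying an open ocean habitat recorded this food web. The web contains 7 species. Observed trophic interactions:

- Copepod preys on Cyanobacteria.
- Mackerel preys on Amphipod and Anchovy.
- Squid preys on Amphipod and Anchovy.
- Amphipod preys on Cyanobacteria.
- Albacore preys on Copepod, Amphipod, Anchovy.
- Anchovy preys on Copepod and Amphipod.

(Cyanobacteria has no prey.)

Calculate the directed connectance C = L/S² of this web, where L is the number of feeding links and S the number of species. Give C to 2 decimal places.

C = 0.22

The web has S = 7 species and L = 11 feeding links.
C = L / S² = 11 / 49 = 0.2245 ≈ 0.22.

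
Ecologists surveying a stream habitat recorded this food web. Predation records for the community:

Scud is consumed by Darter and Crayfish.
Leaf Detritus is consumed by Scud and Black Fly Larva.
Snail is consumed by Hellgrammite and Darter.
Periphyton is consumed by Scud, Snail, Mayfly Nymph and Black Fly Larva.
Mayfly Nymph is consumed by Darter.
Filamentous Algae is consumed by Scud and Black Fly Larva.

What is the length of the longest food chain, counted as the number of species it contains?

One longest chain: Periphyton → Snail → Hellgrammite.
It has 3 species and 2 links.

3 species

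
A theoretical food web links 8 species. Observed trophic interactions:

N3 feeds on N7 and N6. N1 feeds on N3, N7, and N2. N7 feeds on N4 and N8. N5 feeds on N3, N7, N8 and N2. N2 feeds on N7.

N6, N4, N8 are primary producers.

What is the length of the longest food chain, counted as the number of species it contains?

One longest chain: N4 → N7 → N2 → N5.
It has 4 species and 3 links.

4 species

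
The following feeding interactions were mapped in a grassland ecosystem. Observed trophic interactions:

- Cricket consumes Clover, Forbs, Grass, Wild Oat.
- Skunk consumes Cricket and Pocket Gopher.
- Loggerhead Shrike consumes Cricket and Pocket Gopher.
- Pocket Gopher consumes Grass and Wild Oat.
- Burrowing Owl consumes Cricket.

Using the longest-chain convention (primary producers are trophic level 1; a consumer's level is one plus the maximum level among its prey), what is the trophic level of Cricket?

Wild Oat is a producer → level 1.
Cricket eats Wild Oat (level 1); other prey at levels: Grass 1, Clover 1, Forbs 1 → level 2.

Trophic level 2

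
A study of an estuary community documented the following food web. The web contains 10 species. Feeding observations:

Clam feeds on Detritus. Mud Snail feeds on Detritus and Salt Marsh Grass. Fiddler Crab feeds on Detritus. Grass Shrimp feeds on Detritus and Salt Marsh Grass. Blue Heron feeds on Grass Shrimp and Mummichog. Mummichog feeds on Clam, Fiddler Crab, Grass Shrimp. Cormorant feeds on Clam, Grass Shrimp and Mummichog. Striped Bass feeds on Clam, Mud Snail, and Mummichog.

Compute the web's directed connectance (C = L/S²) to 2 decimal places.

The web has S = 10 species and L = 17 feeding links.
C = L / S² = 17 / 100 = 0.1700 ≈ 0.17.

C = 0.17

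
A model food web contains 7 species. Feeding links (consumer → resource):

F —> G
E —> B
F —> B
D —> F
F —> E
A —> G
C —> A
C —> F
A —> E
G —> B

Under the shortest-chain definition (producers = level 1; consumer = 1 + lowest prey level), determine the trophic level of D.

Trophic level 3

B is a producer → level 1.
F eats B → level 2.
D eats F → level 3.
No prey of D is below level 2, so 3 is the minimum.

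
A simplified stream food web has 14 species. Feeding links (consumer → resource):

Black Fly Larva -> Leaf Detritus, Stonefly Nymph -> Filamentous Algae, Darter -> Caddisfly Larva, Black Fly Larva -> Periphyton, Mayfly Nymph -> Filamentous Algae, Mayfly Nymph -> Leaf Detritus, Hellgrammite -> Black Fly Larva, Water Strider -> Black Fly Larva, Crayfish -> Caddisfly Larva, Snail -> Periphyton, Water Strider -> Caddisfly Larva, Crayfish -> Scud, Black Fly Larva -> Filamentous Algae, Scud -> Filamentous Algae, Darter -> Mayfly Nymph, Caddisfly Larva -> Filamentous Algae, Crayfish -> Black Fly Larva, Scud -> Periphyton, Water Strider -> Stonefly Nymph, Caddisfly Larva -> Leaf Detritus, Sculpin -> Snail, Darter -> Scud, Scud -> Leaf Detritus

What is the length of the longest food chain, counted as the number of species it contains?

3 species

One longest chain: Filamentous Algae → Stonefly Nymph → Water Strider.
It has 3 species and 2 links.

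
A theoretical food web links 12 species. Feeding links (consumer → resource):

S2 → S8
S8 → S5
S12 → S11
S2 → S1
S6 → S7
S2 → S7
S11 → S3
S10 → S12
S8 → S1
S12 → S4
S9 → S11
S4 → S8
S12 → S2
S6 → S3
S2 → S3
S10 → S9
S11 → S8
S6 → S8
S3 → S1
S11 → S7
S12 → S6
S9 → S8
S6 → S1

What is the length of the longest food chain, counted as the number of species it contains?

One longest chain: S1 → S3 → S2 → S12 → S10.
It has 5 species and 4 links.

5 species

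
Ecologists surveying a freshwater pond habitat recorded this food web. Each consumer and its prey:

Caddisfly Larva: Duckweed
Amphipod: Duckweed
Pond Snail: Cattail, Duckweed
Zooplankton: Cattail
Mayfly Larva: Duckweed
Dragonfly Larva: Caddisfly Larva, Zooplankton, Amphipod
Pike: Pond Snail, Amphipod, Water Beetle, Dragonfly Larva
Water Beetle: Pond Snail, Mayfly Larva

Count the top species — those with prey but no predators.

Top species (has prey, but nothing eats it): Pike.
Count: 1.

1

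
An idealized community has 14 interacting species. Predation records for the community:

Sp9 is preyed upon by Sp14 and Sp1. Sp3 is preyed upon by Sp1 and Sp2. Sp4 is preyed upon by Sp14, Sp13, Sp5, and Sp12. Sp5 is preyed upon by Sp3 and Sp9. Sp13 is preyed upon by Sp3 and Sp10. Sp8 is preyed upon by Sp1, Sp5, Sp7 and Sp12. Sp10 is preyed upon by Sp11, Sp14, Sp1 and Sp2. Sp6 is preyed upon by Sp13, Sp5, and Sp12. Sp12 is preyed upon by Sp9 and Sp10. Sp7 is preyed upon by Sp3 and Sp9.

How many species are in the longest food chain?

One longest chain: Sp4 → Sp5 → Sp3 → Sp1.
It has 4 species and 3 links.

4 species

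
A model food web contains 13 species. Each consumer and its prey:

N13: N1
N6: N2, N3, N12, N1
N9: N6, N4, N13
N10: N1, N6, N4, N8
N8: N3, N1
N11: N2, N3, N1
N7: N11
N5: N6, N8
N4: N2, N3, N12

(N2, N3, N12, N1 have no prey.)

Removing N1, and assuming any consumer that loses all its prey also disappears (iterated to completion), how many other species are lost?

1

Remove N1.
Round 1: N13 (all prey gone) → extinct.
No further losses. Total secondary extinctions: 1.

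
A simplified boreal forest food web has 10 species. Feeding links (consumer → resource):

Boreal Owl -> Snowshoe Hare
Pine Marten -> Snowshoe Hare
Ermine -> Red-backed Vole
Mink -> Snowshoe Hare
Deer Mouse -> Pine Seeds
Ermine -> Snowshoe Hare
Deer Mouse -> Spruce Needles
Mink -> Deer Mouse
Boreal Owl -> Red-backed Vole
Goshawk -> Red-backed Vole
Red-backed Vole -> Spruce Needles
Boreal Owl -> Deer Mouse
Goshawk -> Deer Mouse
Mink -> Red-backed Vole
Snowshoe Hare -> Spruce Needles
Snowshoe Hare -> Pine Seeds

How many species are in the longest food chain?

3 species

One longest chain: Spruce Needles → Deer Mouse → Mink.
It has 3 species and 2 links.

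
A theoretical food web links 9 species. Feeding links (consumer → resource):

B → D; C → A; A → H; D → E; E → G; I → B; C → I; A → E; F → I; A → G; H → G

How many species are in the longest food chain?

One longest chain: G → E → D → B → I → F.
It has 6 species and 5 links.

6 species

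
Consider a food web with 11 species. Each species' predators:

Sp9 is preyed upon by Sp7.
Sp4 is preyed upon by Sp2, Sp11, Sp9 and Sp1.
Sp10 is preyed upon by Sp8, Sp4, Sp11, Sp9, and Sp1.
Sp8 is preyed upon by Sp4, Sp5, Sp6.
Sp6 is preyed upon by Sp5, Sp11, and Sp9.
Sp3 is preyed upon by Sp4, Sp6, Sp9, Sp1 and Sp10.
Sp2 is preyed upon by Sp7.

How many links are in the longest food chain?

5 links

One longest chain: Sp3 → Sp10 → Sp8 → Sp4 → Sp9 → Sp7.
It has 6 species and 5 links.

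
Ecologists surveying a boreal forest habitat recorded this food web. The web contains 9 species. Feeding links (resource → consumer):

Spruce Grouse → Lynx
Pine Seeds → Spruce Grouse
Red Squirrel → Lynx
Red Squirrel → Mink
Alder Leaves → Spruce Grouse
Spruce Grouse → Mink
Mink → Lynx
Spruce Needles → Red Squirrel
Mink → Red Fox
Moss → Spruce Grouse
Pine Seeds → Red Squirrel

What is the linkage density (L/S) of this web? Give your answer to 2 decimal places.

There are L = 11 links among S = 9 species.
L/S = 11/9 = 1.2222 ≈ 1.22.

L/S = 1.22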